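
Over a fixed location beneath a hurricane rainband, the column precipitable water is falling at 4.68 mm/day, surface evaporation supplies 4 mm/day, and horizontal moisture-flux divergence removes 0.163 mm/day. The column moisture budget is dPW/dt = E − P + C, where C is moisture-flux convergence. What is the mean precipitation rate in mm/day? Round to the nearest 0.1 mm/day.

dPW/dt = -4.68 mm/day.
P = E + C − dPW/dt = 4 + (-0.163) − (-4.68) = 8.5 mm/day.

P ≈ 8.5 mm/day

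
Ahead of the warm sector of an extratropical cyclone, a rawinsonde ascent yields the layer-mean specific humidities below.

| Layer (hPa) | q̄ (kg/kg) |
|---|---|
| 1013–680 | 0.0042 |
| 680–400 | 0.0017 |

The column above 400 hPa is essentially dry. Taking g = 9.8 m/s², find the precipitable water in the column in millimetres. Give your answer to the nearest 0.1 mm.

PW ≈ 19.1 mm

Precipitable water is the column-integrated vapour mass per unit area: PW = (1/g) Σ q̄ Δp, with q in kg/kg and Δp in Pa (1 kg/m² of water = 1 mm).
Layer 1013–680 hPa: Δp = 333 hPa = 33300 Pa, q̄ = 0.0042 kg/kg → 0.0042 × 33300 / 9.8 = 14.27 mm
Layer 680–400 hPa: Δp = 280 hPa = 28000 Pa, q̄ = 0.0017 kg/kg → 0.0017 × 28000 / 9.8 = 4.86 mm
PW = 14.27 + 4.86 = 19.13 ≈ 19.1 mm.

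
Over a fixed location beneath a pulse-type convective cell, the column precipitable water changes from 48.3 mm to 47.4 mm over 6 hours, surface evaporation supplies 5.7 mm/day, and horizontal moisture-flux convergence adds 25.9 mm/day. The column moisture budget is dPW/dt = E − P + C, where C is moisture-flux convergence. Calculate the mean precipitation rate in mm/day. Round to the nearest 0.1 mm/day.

P ≈ 35.2 mm/day

dPW/dt = (47.4 − 48.3) mm / (6/24 day) = -3.600 mm/day.
P = E + C − dPW/dt = 5.7 + (25.9) − (-3.600) = 35.2 mm/day.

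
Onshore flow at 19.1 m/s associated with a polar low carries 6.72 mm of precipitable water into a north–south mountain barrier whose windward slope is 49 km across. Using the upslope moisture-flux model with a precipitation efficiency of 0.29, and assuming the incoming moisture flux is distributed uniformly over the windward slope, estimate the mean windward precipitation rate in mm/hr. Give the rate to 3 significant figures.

R ≈ 2.73 mm/hr

Incoming column moisture flux per unit ridge length: F = V × PW = 19.1 × 6.72 = 128.352 mm·m/s.
Spread over the 49 km slope with efficiency ε = 0.29: R = ε·F/W = 0.29 × 128.352 / 49000 m = 7.596e-04 mm/s.
R = 7.596e-04 × 3600 = 2.73 mm/hr.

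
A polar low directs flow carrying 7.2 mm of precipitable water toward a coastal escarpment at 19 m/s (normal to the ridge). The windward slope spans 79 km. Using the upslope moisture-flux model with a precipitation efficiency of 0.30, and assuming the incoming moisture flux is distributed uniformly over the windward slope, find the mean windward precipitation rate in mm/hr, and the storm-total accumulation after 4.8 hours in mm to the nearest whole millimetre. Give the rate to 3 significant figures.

Incoming column moisture flux per unit ridge length: F = V × PW = 19 × 7.2 = 136.8 mm·m/s.
Spread over the 79 km slope with efficiency ε = 0.30: R = ε·F/W = 0.30 × 136.8 / 79000 m = 5.195e-04 mm/s.
R = 5.195e-04 × 3600 = 1.87 mm/hr.
Over 4.8 h: total = 1.87 × 4.8 = 8.976 ≈ 9 mm.

R ≈ 1.87 mm/hr; total ≈ 9 mm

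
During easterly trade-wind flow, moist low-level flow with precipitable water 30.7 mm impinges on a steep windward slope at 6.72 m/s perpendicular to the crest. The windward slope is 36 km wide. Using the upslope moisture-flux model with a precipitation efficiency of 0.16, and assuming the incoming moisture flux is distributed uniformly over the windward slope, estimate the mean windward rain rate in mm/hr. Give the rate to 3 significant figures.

Incoming column moisture flux per unit ridge length: F = V × PW = 6.72 × 30.7 = 206.304 mm·m/s.
Spread over the 36 km slope with efficiency ε = 0.16: R = ε·F/W = 0.16 × 206.304 / 36000 m = 9.169e-04 mm/s.
R = 9.169e-04 × 3600 = 3.30 mm/hr.

R ≈ 3.30 mm/hr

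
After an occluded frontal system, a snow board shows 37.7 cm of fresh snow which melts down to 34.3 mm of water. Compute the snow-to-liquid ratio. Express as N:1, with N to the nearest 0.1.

ratio ≈ 11.0

Ratio = snow depth / SWE = 377 mm / 34.3 mm = 11.0, i.e. 11.0:1.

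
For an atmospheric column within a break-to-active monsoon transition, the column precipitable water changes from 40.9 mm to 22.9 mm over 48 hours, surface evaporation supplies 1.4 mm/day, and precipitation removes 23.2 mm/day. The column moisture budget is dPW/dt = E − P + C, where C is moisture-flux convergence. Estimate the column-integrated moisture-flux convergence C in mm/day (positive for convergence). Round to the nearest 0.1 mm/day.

C ≈ 12.8 mm/day

dPW/dt = (22.9 − 40.9) mm / (48/24 day) = -9.000 mm/day.
C = dPW/dt − E + P = (-9.000) − 1.4 + 23.2 = 12.8 mm/day.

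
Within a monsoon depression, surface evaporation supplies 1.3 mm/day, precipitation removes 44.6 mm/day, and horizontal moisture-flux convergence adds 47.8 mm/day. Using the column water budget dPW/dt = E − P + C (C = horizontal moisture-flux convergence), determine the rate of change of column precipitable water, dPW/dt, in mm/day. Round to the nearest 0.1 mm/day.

dPW/dt = E − P + C = 1.3 − 44.6 + (47.8) = 4.5 mm/day.

dPW/dt ≈ 4.5 mm/day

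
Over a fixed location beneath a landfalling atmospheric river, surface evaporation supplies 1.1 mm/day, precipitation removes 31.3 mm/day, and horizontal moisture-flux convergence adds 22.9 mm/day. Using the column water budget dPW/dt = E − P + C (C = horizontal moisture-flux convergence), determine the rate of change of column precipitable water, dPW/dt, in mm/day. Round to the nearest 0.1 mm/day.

dPW/dt = E − P + C = 1.1 − 31.3 + (22.9) = -7.3 mm/day.

dPW/dt ≈ -7.3 mm/day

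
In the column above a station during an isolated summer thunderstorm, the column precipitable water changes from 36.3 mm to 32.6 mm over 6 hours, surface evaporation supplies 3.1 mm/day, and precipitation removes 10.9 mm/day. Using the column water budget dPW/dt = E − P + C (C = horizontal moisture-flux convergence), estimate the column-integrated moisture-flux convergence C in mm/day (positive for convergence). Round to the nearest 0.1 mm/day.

C ≈ -7.0 mm/day

dPW/dt = (32.6 − 36.3) mm / (6/24 day) = -14.800 mm/day.
C = dPW/dt − E + P = (-14.800) − 3.1 + 10.9 = -7.0 mm/day.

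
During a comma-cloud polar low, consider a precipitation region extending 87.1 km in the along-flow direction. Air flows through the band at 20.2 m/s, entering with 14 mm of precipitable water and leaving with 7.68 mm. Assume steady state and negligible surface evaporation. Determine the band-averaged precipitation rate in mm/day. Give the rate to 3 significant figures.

Column moisture flux per unit crosswind length is F = V × PW.
Inflow: F_in = 20.2 × 14 = 282.8 mm·m/s
Outflow: F_out = 20.2 × 7.68 = 155.136 mm·m/s
Steady-state rate R = (F_in − F_out)/L = (282.8 − 155.136) / 87100 m = 1.466e-03 mm/s.
R = 1.466e-03 × 3600 × 24 = 127 mm/day.

R ≈ 127 mm/day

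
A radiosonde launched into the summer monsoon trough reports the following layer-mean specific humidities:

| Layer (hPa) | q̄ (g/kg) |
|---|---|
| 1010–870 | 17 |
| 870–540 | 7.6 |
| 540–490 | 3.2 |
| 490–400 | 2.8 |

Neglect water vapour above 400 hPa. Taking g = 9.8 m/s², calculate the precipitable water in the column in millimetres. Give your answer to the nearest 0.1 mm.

PW ≈ 54.1 mm

Precipitable water is the column-integrated vapour mass per unit area: PW = (1/g) Σ q̄ Δp, with q in kg/kg and Δp in Pa (1 kg/m² of water = 1 mm).
Layer 1010–870 hPa: Δp = 140 hPa = 14000 Pa, q̄ = 0.017 kg/kg → 0.017 × 14000 / 9.8 = 24.29 mm
Layer 870–540 hPa: Δp = 330 hPa = 33000 Pa, q̄ = 0.0076 kg/kg → 0.0076 × 33000 / 9.8 = 25.59 mm
Layer 540–490 hPa: Δp = 50 hPa = 5000 Pa, q̄ = 0.0032 kg/kg → 0.0032 × 5000 / 9.8 = 1.63 mm
Layer 490–400 hPa: Δp = 90 hPa = 9000 Pa, q̄ = 0.0028 kg/kg → 0.0028 × 9000 / 9.8 = 2.57 mm
PW = 24.29 + 25.59 + 1.63 + 2.57 = 54.08 ≈ 54.1 mm.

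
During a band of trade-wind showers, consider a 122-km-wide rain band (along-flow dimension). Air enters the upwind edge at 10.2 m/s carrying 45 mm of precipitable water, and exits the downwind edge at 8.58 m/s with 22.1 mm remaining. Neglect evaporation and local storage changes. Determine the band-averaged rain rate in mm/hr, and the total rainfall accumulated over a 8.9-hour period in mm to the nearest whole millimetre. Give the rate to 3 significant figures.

Column moisture flux per unit crosswind length is F = V × PW.
Inflow: F_in = 10.2 × 45 = 459 mm·m/s
Outflow: F_out = 8.58 × 22.1 = 189.618 mm·m/s
Steady-state rate R = (F_in − F_out)/L = (459 − 189.618) / 122000 m = 2.208e-03 mm/s.
R = 2.208e-03 × 3600 = 7.95 mm/hr.
Over 8.9 h: total = 7.95 × 8.9 = 70.755 ≈ 71 mm.

R ≈ 7.95 mm/hr; total ≈ 71 mm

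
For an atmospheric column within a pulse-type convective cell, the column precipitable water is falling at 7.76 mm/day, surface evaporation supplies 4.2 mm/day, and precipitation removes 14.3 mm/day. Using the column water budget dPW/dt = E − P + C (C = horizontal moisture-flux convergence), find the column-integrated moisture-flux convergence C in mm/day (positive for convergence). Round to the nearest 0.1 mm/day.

C ≈ 2.3 mm/day

dPW/dt = -7.76 mm/day.
C = dPW/dt − E + P = (-7.76) − 4.2 + 14.3 = 2.3 mm/day.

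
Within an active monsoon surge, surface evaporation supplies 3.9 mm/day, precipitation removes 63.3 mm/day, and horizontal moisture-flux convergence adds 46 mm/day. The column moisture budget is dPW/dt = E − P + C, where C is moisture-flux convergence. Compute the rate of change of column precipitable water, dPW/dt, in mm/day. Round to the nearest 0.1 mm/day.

dPW/dt ≈ -13.4 mm/day

dPW/dt = E − P + C = 3.9 − 63.3 + (46) = -13.4 mm/day.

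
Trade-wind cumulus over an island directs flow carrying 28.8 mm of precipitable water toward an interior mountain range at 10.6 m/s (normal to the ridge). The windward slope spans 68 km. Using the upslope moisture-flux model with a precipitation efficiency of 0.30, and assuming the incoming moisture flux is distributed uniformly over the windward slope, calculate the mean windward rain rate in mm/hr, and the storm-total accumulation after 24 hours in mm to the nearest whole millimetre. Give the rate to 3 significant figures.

Incoming column moisture flux per unit ridge length: F = V × PW = 10.6 × 28.8 = 305.28 mm·m/s.
Spread over the 68 km slope with efficiency ε = 0.30: R = ε·F/W = 0.30 × 305.28 / 68000 m = 1.347e-03 mm/s.
R = 1.347e-03 × 3600 = 4.85 mm/hr.
Over 24 h: total = 4.85 × 24 = 116.4 ≈ 116 mm.

R ≈ 4.85 mm/hr; total ≈ 116 mm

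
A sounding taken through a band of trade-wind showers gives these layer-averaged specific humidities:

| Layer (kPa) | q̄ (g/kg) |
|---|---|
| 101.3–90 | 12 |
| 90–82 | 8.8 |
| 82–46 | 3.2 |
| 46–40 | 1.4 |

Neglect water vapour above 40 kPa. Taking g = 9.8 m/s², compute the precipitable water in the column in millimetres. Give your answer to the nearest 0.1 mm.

PW ≈ 33.6 mm

Precipitable water is the column-integrated vapour mass per unit area: PW = (1/g) Σ q̄ Δp, with q in kg/kg and Δp in Pa (1 kg/m² of water = 1 mm).
Layer 101.3–90 kPa: Δp = 113 hPa = 11300 Pa, q̄ = 0.012 kg/kg → 0.012 × 11300 / 9.8 = 13.84 mm
Layer 90–82 kPa: Δp = 80 hPa = 8000 Pa, q̄ = 0.0088 kg/kg → 0.0088 × 8000 / 9.8 = 7.18 mm
Layer 82–46 kPa: Δp = 360 hPa = 36000 Pa, q̄ = 0.0032 kg/kg → 0.0032 × 36000 / 9.8 = 11.76 mm
Layer 46–40 kPa: Δp = 60 hPa = 6000 Pa, q̄ = 0.0014 kg/kg → 0.0014 × 6000 / 9.8 = 0.86 mm
PW = 13.84 + 7.18 + 11.76 + 0.86 = 33.64 ≈ 33.6 mm.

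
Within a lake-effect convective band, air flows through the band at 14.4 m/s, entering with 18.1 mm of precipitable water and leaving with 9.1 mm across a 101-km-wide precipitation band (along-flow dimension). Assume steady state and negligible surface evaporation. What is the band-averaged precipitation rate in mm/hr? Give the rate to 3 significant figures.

Column moisture flux per unit crosswind length is F = V × PW.
Inflow: F_in = 14.4 × 18.1 = 260.64 mm·m/s
Outflow: F_out = 14.4 × 9.1 = 131.04 mm·m/s
Steady-state rate R = (F_in − F_out)/L = (260.64 − 131.04) / 101000 m = 1.283e-03 mm/s.
R = 1.283e-03 × 3600 = 4.62 mm/hr.

R ≈ 4.62 mm/hr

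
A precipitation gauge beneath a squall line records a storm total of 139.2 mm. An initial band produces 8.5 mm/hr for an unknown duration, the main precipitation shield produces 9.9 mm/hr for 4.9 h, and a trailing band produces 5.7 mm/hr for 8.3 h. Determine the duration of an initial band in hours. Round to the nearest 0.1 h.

Known phases: 9.9 × 4.9 + 5.7 × 8.3 = 48.51 + 47.31 = 95.82 mm.
Remaining depth = 139.2 − 95.82 = 43.38 mm.
Duration = 43.38 / 8.5 = 5.1 h.

duration ≈ 5.1 h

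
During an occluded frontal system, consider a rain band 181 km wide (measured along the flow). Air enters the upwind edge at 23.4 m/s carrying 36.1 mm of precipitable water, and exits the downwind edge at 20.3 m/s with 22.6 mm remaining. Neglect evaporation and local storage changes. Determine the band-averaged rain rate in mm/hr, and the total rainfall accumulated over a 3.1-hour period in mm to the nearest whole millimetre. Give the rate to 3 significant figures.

Column moisture flux per unit crosswind length is F = V × PW.
Inflow: F_in = 23.4 × 36.1 = 844.74 mm·m/s
Outflow: F_out = 20.3 × 22.6 = 458.78 mm·m/s
Steady-state rate R = (F_in − F_out)/L = (844.74 − 458.78) / 181000 m = 2.132e-03 mm/s.
R = 2.132e-03 × 3600 = 7.68 mm/hr.
Over 3.1 h: total = 7.68 × 3.1 = 23.808 ≈ 24 mm.

R ≈ 7.68 mm/hr; total ≈ 24 mm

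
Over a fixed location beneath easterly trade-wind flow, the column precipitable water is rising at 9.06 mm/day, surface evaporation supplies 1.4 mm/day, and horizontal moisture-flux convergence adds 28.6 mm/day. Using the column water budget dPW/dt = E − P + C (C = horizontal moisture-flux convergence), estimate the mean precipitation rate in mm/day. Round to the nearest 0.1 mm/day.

P ≈ 20.9 mm/day

dPW/dt = +9.06 mm/day.
P = E + C − dPW/dt = 1.4 + (28.6) − (+9.06) = 20.9 mm/day.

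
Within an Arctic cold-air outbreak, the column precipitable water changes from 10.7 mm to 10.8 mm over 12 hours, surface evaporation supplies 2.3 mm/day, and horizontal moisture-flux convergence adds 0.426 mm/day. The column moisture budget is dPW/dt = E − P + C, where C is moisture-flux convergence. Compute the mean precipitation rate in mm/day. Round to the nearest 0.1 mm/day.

dPW/dt = (10.8 − 10.7) mm / (12/24 day) = +0.200 mm/day.
P = E + C − dPW/dt = 2.3 + (0.426) − (+0.200) = 2.5 mm/day.

P ≈ 2.5 mm/day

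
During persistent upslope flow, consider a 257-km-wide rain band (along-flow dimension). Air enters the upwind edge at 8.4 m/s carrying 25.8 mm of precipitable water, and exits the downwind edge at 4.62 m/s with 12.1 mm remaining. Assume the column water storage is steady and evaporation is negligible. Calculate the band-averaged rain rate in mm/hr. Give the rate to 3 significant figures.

R ≈ 2.25 mm/hr

Column moisture flux per unit crosswind length is F = V × PW.
Inflow: F_in = 8.4 × 25.8 = 216.72 mm·m/s
Outflow: F_out = 4.62 × 12.1 = 55.902 mm·m/s
Steady-state rate R = (F_in − F_out)/L = (216.72 − 55.902) / 257000 m = 6.258e-04 mm/s.
R = 6.258e-04 × 3600 = 2.25 mm/hr.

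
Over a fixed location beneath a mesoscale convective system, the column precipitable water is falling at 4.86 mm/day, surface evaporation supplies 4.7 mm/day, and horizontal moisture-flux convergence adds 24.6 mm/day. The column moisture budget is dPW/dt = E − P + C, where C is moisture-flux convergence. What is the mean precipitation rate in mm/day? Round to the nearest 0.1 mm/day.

P ≈ 34.2 mm/day

dPW/dt = -4.86 mm/day.
P = E + C − dPW/dt = 4.7 + (24.6) − (-4.86) = 34.2 mm/day.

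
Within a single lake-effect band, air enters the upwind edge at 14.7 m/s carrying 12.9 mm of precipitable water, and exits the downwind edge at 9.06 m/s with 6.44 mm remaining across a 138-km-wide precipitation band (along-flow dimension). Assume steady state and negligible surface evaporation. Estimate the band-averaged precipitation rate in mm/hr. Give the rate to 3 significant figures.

R ≈ 3.42 mm/hr

Column moisture flux per unit crosswind length is F = V × PW.
Inflow: F_in = 14.7 × 12.9 = 189.63 mm·m/s
Outflow: F_out = 9.06 × 6.44 = 58.3464 mm·m/s
Steady-state rate R = (F_in − F_out)/L = (189.63 − 58.3464) / 138000 m = 9.513e-04 mm/s.
R = 9.513e-04 × 3600 = 3.42 mm/hr.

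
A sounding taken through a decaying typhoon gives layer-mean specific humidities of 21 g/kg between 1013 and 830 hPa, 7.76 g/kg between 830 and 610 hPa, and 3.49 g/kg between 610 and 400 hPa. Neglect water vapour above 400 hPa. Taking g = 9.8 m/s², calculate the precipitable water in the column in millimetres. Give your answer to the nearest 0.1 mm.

Precipitable water is the column-integrated vapour mass per unit area: PW = (1/g) Σ q̄ Δp, with q in kg/kg and Δp in Pa (1 kg/m² of water = 1 mm).
Layer 1013–830 hPa: Δp = 183 hPa = 18300 Pa, q̄ = 0.021 kg/kg → 0.021 × 18300 / 9.8 = 39.21 mm
Layer 830–610 hPa: Δp = 220 hPa = 22000 Pa, q̄ = 0.00776 kg/kg → 0.00776 × 22000 / 9.8 = 17.42 mm
Layer 610–400 hPa: Δp = 210 hPa = 21000 Pa, q̄ = 0.00349 kg/kg → 0.00349 × 21000 / 9.8 = 7.48 mm
PW = 39.21 + 17.42 + 7.48 = 64.11 ≈ 64.1 mm.

PW ≈ 64.1 mm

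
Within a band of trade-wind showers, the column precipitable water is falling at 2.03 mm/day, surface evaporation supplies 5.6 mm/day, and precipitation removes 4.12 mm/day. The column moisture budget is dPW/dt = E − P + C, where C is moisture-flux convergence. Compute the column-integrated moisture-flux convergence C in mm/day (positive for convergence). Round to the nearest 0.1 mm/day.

dPW/dt = -2.03 mm/day.
C = dPW/dt − E + P = (-2.03) − 5.6 + 4.12 = -3.5 mm/day.

C ≈ -3.5 mm/day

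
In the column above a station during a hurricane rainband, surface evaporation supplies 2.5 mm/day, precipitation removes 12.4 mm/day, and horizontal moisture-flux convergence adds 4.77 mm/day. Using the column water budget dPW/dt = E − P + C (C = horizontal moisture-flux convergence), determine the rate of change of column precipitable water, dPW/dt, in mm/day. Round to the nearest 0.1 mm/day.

dPW/dt ≈ -5.1 mm/day

dPW/dt = E − P + C = 2.5 − 12.4 + (4.77) = -5.1 mm/day.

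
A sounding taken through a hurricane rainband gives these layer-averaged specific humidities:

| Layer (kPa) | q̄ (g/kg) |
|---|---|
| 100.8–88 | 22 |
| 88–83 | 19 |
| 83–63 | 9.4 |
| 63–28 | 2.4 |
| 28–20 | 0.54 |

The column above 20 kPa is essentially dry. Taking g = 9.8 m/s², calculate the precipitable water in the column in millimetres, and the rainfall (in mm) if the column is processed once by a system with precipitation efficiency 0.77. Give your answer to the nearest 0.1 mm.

Precipitable water is the column-integrated vapour mass per unit area: PW = (1/g) Σ q̄ Δp, with q in kg/kg and Δp in Pa (1 kg/m² of water = 1 mm).
Layer 100.8–88 kPa: Δp = 128 hPa = 12800 Pa, q̄ = 0.022 kg/kg → 0.022 × 12800 / 9.8 = 28.73 mm
Layer 88–83 kPa: Δp = 50 hPa = 5000 Pa, q̄ = 0.019 kg/kg → 0.019 × 5000 / 9.8 = 9.69 mm
Layer 83–63 kPa: Δp = 200 hPa = 20000 Pa, q̄ = 0.0094 kg/kg → 0.0094 × 20000 / 9.8 = 19.18 mm
Layer 63–28 kPa: Δp = 350 hPa = 35000 Pa, q̄ = 0.0024 kg/kg → 0.0024 × 35000 / 9.8 = 8.57 mm
Layer 28–20 kPa: Δp = 80 hPa = 8000 Pa, q̄ = 0.00054 kg/kg → 0.00054 × 8000 / 9.8 = 0.44 mm
PW = 28.73 + 9.69 + 19.18 + 8.57 + 0.44 = 66.61 ≈ 66.6 mm.
Rainfall = ε × PW = 0.77 × 66.6 = 51.3 mm.

PW ≈ 66.6 mm; rainfall ≈ 51.3 mm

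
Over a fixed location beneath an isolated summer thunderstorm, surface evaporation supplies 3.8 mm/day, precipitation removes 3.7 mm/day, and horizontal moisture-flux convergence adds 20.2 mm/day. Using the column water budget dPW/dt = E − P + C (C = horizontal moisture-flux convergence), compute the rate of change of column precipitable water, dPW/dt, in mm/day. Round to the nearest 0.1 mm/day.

dPW/dt ≈ 20.3 mm/day

dPW/dt = E − P + C = 3.8 − 3.7 + (20.2) = 20.3 mm/day.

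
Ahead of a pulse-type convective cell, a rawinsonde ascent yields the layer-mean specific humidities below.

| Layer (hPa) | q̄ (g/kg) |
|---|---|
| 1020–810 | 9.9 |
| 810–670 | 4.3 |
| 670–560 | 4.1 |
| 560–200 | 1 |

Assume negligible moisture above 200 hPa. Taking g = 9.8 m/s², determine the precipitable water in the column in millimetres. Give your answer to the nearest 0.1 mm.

Precipitable water is the column-integrated vapour mass per unit area: PW = (1/g) Σ q̄ Δp, with q in kg/kg and Δp in Pa (1 kg/m² of water = 1 mm).
Layer 1020–810 hPa: Δp = 210 hPa = 21000 Pa, q̄ = 0.0099 kg/kg → 0.0099 × 21000 / 9.8 = 21.21 mm
Layer 810–670 hPa: Δp = 140 hPa = 14000 Pa, q̄ = 0.0043 kg/kg → 0.0043 × 14000 / 9.8 = 6.14 mm
Layer 670–560 hPa: Δp = 110 hPa = 11000 Pa, q̄ = 0.0041 kg/kg → 0.0041 × 11000 / 9.8 = 4.60 mm
Layer 560–200 hPa: Δp = 360 hPa = 36000 Pa, q̄ = 0.001 kg/kg → 0.001 × 36000 / 9.8 = 3.67 mm
PW = 21.21 + 6.14 + 4.60 + 3.67 = 35.62 ≈ 35.6 mm.

PW ≈ 35.6 mm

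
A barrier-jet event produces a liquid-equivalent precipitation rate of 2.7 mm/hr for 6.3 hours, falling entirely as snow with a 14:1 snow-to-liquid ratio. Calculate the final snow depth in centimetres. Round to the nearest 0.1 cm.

snow depth ≈ 23.8 cm

Liquid-equivalent depth = 2.7 × 6.3 = 17.01 mm.
Snow depth = 17.01 mm × 14 = 238.14 mm = 23.8 cm.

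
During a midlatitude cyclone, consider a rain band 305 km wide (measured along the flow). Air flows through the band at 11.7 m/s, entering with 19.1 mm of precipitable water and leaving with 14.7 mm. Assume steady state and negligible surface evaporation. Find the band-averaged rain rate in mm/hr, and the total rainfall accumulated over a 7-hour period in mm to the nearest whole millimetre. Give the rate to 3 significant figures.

R ≈ 0.608 mm/hr; total ≈ 4 mm

Column moisture flux per unit crosswind length is F = V × PW.
Inflow: F_in = 11.7 × 19.1 = 223.47 mm·m/s
Outflow: F_out = 11.7 × 14.7 = 171.99 mm·m/s
Steady-state rate R = (F_in − F_out)/L = (223.47 − 171.99) / 305000 m = 1.688e-04 mm/s.
R = 1.688e-04 × 3600 = 0.608 mm/hr.
Over 7 h: total = 0.608 × 7 = 4.256 ≈ 4 mm.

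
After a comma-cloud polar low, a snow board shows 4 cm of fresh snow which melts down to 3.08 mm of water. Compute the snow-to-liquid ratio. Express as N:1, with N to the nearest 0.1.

Ratio = snow depth / SWE = 40 mm / 3.08 mm = 13.0, i.e. 13.0:1.

ratio ≈ 13.0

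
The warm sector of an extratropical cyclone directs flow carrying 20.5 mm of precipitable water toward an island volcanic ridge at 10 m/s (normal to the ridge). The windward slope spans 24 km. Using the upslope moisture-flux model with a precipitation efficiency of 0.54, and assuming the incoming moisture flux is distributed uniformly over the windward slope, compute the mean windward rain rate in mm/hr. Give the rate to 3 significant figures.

Incoming column moisture flux per unit ridge length: F = V × PW = 10 × 20.5 = 205 mm·m/s.
Spread over the 24 km slope with efficiency ε = 0.54: R = ε·F/W = 0.54 × 205 / 24000 m = 4.613e-03 mm/s.
R = 4.613e-03 × 3600 = 16.6 mm/hr.

R ≈ 16.6 mm/hr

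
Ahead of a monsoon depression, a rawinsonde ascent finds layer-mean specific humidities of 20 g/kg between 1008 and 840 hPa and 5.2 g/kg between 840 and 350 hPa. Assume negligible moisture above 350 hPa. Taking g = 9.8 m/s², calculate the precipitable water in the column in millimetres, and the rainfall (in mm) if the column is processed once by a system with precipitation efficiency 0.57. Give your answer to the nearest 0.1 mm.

Precipitable water is the column-integrated vapour mass per unit area: PW = (1/g) Σ q̄ Δp, with q in kg/kg and Δp in Pa (1 kg/m² of water = 1 mm).
Layer 1008–840 hPa: Δp = 168 hPa = 16800 Pa, q̄ = 0.02 kg/kg → 0.02 × 16800 / 9.8 = 34.29 mm
Layer 840–350 hPa: Δp = 490 hPa = 49000 Pa, q̄ = 0.0052 kg/kg → 0.0052 × 49000 / 9.8 = 26.00 mm
PW = 34.29 + 26.00 = 60.29 ≈ 60.3 mm.
Rainfall = ε × PW = 0.57 × 60.3 = 34.4 mm.

PW ≈ 60.3 mm; rainfall ≈ 34.4 mm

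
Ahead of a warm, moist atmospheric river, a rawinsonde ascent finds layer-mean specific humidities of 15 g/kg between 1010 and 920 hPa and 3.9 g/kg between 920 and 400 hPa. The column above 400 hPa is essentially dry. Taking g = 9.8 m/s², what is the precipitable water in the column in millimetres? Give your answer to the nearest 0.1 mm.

Precipitable water is the column-integrated vapour mass per unit area: PW = (1/g) Σ q̄ Δp, with q in kg/kg and Δp in Pa (1 kg/m² of water = 1 mm).
Layer 1010–920 hPa: Δp = 90 hPa = 9000 Pa, q̄ = 0.015 kg/kg → 0.015 × 9000 / 9.8 = 13.78 mm
Layer 920–400 hPa: Δp = 520 hPa = 52000 Pa, q̄ = 0.0039 kg/kg → 0.0039 × 52000 / 9.8 = 20.69 mm
PW = 13.78 + 20.69 = 34.47 ≈ 34.5 mm.

PW ≈ 34.5 mm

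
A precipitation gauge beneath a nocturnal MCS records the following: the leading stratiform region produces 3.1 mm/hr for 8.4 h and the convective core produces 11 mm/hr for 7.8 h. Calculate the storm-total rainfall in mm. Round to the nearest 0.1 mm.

Total = Σ Rᵢ Δtᵢ = 3.1 × 8.4 + 11 × 7.8
      = 26.04 + 85.8 = 111.8 mm.

total ≈ 111.8 mm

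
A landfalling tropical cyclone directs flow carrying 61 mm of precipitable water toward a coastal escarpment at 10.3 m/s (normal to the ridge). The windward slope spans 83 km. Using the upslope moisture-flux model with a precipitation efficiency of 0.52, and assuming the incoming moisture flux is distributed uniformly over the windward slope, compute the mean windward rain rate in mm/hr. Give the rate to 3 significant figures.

Incoming column moisture flux per unit ridge length: F = V × PW = 10.3 × 61 = 628.3 mm·m/s.
Spread over the 83 km slope with efficiency ε = 0.52: R = ε·F/W = 0.52 × 628.3 / 83000 m = 3.936e-03 mm/s.
R = 3.936e-03 × 3600 = 14.2 mm/hr.

R ≈ 14.2 mm/hr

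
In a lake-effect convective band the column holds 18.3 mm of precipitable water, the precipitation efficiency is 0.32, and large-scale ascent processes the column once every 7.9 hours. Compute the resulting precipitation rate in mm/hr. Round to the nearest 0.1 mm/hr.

R ≈ 0.7 mm/hr

Each overturning extracts ε × PW = 0.32 × 18.3 = 5.856 mm.
Rate = ε·PW / τ = 5.856 / 7.9 h = 0.7 mm/hr.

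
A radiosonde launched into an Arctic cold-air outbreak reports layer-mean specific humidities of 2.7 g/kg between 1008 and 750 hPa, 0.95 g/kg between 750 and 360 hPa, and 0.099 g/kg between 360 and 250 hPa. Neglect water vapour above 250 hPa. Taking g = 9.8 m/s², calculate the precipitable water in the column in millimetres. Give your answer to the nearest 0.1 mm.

PW ≈ 11.0 mm

Precipitable water is the column-integrated vapour mass per unit area: PW = (1/g) Σ q̄ Δp, with q in kg/kg and Δp in Pa (1 kg/m² of water = 1 mm).
Layer 1008–750 hPa: Δp = 258 hPa = 25800 Pa, q̄ = 0.0027 kg/kg → 0.0027 × 25800 / 9.8 = 7.11 mm
Layer 750–360 hPa: Δp = 390 hPa = 39000 Pa, q̄ = 0.00095 kg/kg → 0.00095 × 39000 / 9.8 = 3.78 mm
Layer 360–250 hPa: Δp = 110 hPa = 11000 Pa, q̄ = 9.9e-05 kg/kg → 9.9e-05 × 11000 / 9.8 = 0.11 mm
PW = 7.11 + 3.78 + 0.11 = 11.00 ≈ 11.0 mm.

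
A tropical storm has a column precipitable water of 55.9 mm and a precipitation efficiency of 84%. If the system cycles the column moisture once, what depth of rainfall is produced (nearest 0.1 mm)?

rainfall ≈ 47.0 mm

Rainfall = ε × PW = 0.84 × 55.9 = 47.0 mm.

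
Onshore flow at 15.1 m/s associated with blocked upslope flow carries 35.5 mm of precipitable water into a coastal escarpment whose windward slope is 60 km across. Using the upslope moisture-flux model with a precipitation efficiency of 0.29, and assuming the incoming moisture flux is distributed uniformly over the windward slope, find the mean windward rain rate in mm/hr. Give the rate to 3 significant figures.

Incoming column moisture flux per unit ridge length: F = V × PW = 15.1 × 35.5 = 536.05 mm·m/s.
Spread over the 60 km slope with efficiency ε = 0.29: R = ε·F/W = 0.29 × 536.05 / 60000 m = 2.591e-03 mm/s.
R = 2.591e-03 × 3600 = 9.33 mm/hr.

R ≈ 9.33 mm/hr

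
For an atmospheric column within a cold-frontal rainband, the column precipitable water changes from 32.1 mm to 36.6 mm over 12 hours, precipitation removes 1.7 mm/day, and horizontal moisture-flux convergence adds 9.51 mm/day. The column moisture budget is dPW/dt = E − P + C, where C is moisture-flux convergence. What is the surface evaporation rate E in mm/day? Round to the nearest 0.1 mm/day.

E ≈ 1.2 mm/day

dPW/dt = (36.6 − 32.1) mm / (12/24 day) = +9.000 mm/day.
E = dPW/dt + P − C = (+9.000) + 1.7 − (9.51) = 1.2 mm/day.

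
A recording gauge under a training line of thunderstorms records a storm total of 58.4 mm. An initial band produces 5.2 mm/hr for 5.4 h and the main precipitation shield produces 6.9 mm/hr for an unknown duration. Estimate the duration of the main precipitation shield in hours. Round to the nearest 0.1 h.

Known phases: 5.2 × 5.4 = 28.08 mm.
Remaining depth = 58.4 − 28.08 = 30.32 mm.
Duration = 30.32 / 6.9 = 4.4 h.

duration ≈ 4.4 h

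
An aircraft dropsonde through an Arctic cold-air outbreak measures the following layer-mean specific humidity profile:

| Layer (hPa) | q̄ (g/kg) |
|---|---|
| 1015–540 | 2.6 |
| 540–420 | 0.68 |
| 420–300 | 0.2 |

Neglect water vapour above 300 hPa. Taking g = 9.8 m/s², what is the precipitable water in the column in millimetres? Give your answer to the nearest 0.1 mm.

PW ≈ 13.7 mm

Precipitable water is the column-integrated vapour mass per unit area: PW = (1/g) Σ q̄ Δp, with q in kg/kg and Δp in Pa (1 kg/m² of water = 1 mm).
Layer 1015–540 hPa: Δp = 475 hPa = 47500 Pa, q̄ = 0.0026 kg/kg → 0.0026 × 47500 / 9.8 = 12.60 mm
Layer 540–420 hPa: Δp = 120 hPa = 12000 Pa, q̄ = 0.00068 kg/kg → 0.00068 × 12000 / 9.8 = 0.83 mm
Layer 420–300 hPa: Δp = 120 hPa = 12000 Pa, q̄ = 0.0002 kg/kg → 0.0002 × 12000 / 9.8 = 0.24 mm
PW = 12.60 + 0.83 + 0.24 = 13.67 ≈ 13.7 mm.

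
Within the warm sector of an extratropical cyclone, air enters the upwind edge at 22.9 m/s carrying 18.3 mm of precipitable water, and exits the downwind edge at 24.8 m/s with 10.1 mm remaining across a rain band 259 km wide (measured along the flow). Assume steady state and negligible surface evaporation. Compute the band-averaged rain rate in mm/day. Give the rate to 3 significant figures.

Column moisture flux per unit crosswind length is F = V × PW.
Inflow: F_in = 22.9 × 18.3 = 419.07 mm·m/s
Outflow: F_out = 24.8 × 10.1 = 250.48 mm·m/s
Steady-state rate R = (F_in − F_out)/L = (419.07 − 250.48) / 259000 m = 6.509e-04 mm/s.
R = 6.509e-04 × 3600 × 24 = 56.2 mm/day.

R ≈ 56.2 mm/day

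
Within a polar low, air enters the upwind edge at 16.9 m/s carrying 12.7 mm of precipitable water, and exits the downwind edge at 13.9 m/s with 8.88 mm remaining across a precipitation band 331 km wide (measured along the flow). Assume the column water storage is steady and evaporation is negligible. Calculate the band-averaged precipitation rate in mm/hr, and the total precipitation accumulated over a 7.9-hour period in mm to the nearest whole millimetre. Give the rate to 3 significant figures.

Column moisture flux per unit crosswind length is F = V × PW.
Inflow: F_in = 16.9 × 12.7 = 214.63 mm·m/s
Outflow: F_out = 13.9 × 8.88 = 123.432 mm·m/s
Steady-state rate R = (F_in − F_out)/L = (214.63 − 123.432) / 331000 m = 2.755e-04 mm/s.
R = 2.755e-04 × 3600 = 0.992 mm/hr.
Over 7.9 h: total = 0.992 × 7.9 = 7.8368 ≈ 8 mm.

R ≈ 0.992 mm/hr; total ≈ 8 mm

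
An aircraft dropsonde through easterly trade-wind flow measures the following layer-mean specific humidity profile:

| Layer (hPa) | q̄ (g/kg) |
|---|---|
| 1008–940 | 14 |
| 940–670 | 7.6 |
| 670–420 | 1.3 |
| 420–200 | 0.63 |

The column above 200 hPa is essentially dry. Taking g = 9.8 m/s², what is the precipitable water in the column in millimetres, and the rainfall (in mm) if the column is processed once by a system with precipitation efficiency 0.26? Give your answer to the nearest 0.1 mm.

PW ≈ 35.4 mm; rainfall ≈ 9.2 mm

Precipitable water is the column-integrated vapour mass per unit area: PW = (1/g) Σ q̄ Δp, with q in kg/kg and Δp in Pa (1 kg/m² of water = 1 mm).
Layer 1008–940 hPa: Δp = 68 hPa = 6800 Pa, q̄ = 0.014 kg/kg → 0.014 × 6800 / 9.8 = 9.71 mm
Layer 940–670 hPa: Δp = 270 hPa = 27000 Pa, q̄ = 0.0076 kg/kg → 0.0076 × 27000 / 9.8 = 20.94 mm
Layer 670–420 hPa: Δp = 250 hPa = 25000 Pa, q̄ = 0.0013 kg/kg → 0.0013 × 25000 / 9.8 = 3.32 mm
Layer 420–200 hPa: Δp = 220 hPa = 22000 Pa, q̄ = 0.00063 kg/kg → 0.00063 × 22000 / 9.8 = 1.41 mm
PW = 9.71 + 20.94 + 3.32 + 1.41 = 35.38 ≈ 35.4 mm.
Rainfall = ε × PW = 0.26 × 35.4 = 9.2 mm.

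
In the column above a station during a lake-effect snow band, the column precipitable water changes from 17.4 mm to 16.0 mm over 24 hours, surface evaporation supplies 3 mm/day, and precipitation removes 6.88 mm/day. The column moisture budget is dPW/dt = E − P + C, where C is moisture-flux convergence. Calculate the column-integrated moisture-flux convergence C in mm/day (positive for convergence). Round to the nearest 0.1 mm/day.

dPW/dt = (16.0 − 17.4) mm / (24/24 day) = -1.400 mm/day.
C = dPW/dt − E + P = (-1.400) − 3 + 6.88 = 2.5 mm/day.

C ≈ 2.5 mm/day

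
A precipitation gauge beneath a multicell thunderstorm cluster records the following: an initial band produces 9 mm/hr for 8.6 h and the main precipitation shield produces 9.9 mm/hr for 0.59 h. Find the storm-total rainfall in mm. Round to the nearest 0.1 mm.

Total = Σ Rᵢ Δtᵢ = 9 × 8.6 + 9.9 × 0.59
      = 77.4 + 5.841 = 83.2 mm.

total ≈ 83.2 mm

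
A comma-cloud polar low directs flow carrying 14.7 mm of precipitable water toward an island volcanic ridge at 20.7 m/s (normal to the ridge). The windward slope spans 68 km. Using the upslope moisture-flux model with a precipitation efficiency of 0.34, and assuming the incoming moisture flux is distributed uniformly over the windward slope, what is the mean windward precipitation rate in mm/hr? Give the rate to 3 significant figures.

R ≈ 5.48 mm/hr

Incoming column moisture flux per unit ridge length: F = V × PW = 20.7 × 14.7 = 304.29 mm·m/s.
Spread over the 68 km slope with efficiency ε = 0.34: R = ε·F/W = 0.34 × 304.29 / 68000 m = 1.521e-03 mm/s.
R = 1.521e-03 × 3600 = 5.48 mm/hr.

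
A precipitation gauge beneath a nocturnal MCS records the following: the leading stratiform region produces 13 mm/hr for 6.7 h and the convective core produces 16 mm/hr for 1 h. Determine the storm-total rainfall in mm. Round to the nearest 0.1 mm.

total ≈ 103.1 mm

Total = Σ Rᵢ Δtᵢ = 13 × 6.7 + 16 × 1
      = 87.1 + 16 = 103.1 mm.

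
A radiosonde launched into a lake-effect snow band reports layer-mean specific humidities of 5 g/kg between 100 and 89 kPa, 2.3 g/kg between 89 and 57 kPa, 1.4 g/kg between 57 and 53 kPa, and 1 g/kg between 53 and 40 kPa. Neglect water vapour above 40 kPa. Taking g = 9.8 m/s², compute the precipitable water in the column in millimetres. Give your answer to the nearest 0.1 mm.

Precipitable water is the column-integrated vapour mass per unit area: PW = (1/g) Σ q̄ Δp, with q in kg/kg and Δp in Pa (1 kg/m² of water = 1 mm).
Layer 100–89 kPa: Δp = 110 hPa = 11000 Pa, q̄ = 0.005 kg/kg → 0.005 × 11000 / 9.8 = 5.61 mm
Layer 89–57 kPa: Δp = 320 hPa = 32000 Pa, q̄ = 0.0023 kg/kg → 0.0023 × 32000 / 9.8 = 7.51 mm
Layer 57–53 kPa: Δp = 40 hPa = 4000 Pa, q̄ = 0.0014 kg/kg → 0.0014 × 4000 / 9.8 = 0.57 mm
Layer 53–40 kPa: Δp = 130 hPa = 13000 Pa, q̄ = 0.001 kg/kg → 0.001 × 13000 / 9.8 = 1.33 mm
PW = 5.61 + 7.51 + 0.57 + 1.33 = 15.02 ≈ 15.0 mm.

PW ≈ 15.0 mm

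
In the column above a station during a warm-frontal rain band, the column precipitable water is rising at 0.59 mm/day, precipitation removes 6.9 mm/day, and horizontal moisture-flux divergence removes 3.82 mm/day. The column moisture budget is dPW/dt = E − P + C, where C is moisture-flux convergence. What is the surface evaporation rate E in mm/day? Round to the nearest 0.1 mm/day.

dPW/dt = +0.59 mm/day.
E = dPW/dt + P − C = (+0.59) + 6.9 − (-3.82) = 11.3 mm/day.

E ≈ 11.3 mm/day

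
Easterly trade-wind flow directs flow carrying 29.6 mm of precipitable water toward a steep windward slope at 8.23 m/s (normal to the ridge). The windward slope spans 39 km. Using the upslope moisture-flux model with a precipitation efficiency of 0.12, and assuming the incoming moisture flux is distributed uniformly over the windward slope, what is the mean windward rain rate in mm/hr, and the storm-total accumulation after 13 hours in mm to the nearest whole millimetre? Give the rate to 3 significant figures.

Incoming column moisture flux per unit ridge length: F = V × PW = 8.23 × 29.6 = 243.608 mm·m/s.
Spread over the 39 km slope with efficiency ε = 0.12: R = ε·F/W = 0.12 × 243.608 / 39000 m = 7.496e-04 mm/s.
R = 7.496e-04 × 3600 = 2.70 mm/hr.
Over 13 h: total = 2.70 × 13 = 35.1 ≈ 35 mm.

R ≈ 2.70 mm/hr; total ≈ 35 mm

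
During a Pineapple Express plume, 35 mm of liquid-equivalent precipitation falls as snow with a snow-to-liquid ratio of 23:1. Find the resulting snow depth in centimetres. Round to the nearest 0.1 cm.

snow depth ≈ 80.5 cm

Snow depth = liquid × ratio = 35 mm × 23 = 805 mm = 80.5 cm.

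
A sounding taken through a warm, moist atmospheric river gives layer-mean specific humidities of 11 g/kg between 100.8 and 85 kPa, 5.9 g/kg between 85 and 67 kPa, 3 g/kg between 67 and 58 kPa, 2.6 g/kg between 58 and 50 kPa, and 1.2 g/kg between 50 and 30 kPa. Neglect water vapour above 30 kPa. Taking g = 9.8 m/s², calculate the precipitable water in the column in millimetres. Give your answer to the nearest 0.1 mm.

Precipitable water is the column-integrated vapour mass per unit area: PW = (1/g) Σ q̄ Δp, with q in kg/kg and Δp in Pa (1 kg/m² of water = 1 mm).
Layer 100.8–85 kPa: Δp = 158 hPa = 15800 Pa, q̄ = 0.011 kg/kg → 0.011 × 15800 / 9.8 = 17.73 mm
Layer 85–67 kPa: Δp = 180 hPa = 18000 Pa, q̄ = 0.0059 kg/kg → 0.0059 × 18000 / 9.8 = 10.84 mm
Layer 67–58 kPa: Δp = 90 hPa = 9000 Pa, q̄ = 0.003 kg/kg → 0.003 × 9000 / 9.8 = 2.76 mm
Layer 58–50 kPa: Δp = 80 hPa = 8000 Pa, q̄ = 0.0026 kg/kg → 0.0026 × 8000 / 9.8 = 2.12 mm
Layer 50–30 kPa: Δp = 200 hPa = 20000 Pa, q̄ = 0.0012 kg/kg → 0.0012 × 20000 / 9.8 = 2.45 mm
PW = 17.73 + 10.84 + 2.76 + 2.12 + 2.45 = 35.90 ≈ 35.9 mm.

PW ≈ 35.9 mm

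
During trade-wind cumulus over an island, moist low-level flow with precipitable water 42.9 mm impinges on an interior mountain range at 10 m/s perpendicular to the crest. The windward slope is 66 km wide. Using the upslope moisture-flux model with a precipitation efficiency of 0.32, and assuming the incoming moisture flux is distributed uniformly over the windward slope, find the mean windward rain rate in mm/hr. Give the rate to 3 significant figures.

R ≈ 7.49 mm/hr

Incoming column moisture flux per unit ridge length: F = V × PW = 10 × 42.9 = 429 mm·m/s.
Spread over the 66 km slope with efficiency ε = 0.32: R = ε·F/W = 0.32 × 429 / 66000 m = 2.080e-03 mm/s.
R = 2.080e-03 × 3600 = 7.49 mm/hr.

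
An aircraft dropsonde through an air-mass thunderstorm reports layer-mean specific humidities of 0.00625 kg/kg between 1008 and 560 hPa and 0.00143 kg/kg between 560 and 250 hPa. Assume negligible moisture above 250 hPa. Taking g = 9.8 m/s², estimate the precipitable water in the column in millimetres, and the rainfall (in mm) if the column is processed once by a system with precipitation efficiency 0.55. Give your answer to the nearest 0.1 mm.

Precipitable water is the column-integrated vapour mass per unit area: PW = (1/g) Σ q̄ Δp, with q in kg/kg and Δp in Pa (1 kg/m² of water = 1 mm).
Layer 1008–560 hPa: Δp = 448 hPa = 44800 Pa, q̄ = 0.00625 kg/kg → 0.00625 × 44800 / 9.8 = 28.57 mm
Layer 560–250 hPa: Δp = 310 hPa = 31000 Pa, q̄ = 0.00143 kg/kg → 0.00143 × 31000 / 9.8 = 4.52 mm
PW = 28.57 + 4.52 = 33.09 ≈ 33.1 mm.
Rainfall = ε × PW = 0.55 × 33.1 = 18.2 mm.

PW ≈ 33.1 mm; rainfall ≈ 18.2 mm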